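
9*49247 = 443223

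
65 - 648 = -583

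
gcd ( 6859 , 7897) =1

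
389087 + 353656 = 742743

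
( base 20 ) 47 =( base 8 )127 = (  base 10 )87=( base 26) 39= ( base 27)36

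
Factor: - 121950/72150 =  - 813/481 = - 3^1*13^(-1 )*37^( - 1 )*271^1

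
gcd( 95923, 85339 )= 1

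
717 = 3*239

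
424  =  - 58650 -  - 59074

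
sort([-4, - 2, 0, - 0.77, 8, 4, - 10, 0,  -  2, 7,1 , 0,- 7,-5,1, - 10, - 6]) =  [ - 10, - 10, - 7, - 6, - 5, - 4, - 2, - 2, - 0.77, 0, 0,0, 1,1, 4,7,8] 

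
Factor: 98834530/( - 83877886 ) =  - 49417265/41938943 = - 5^1*79^1*1163^(- 1 ) *36061^(-1)*125107^1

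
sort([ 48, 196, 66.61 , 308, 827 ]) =[48,  66.61,196 , 308 , 827] 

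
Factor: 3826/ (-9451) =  - 2^1* 13^(  -  1)*727^( - 1 ) *1913^1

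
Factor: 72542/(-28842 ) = -3^ ( -1)*11^( - 1 )*83^1 = - 83/33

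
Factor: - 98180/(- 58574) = 49090/29287=2^1* 5^1*4909^1*29287^(-1)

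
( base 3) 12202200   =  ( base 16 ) 106b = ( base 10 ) 4203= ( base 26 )65H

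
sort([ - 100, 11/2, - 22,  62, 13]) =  [ - 100, - 22,11/2, 13, 62 ]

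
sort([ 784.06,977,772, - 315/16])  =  [ - 315/16,772, 784.06,  977 ]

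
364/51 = 364/51  =  7.14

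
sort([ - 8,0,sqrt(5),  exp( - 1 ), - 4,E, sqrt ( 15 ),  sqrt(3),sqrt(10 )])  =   [-8, - 4, 0,exp( - 1 ), sqrt( 3),sqrt(5),  E,sqrt(10),  sqrt (15)]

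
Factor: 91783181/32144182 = 2^(-1)*53^ ( - 1) * 163^1*257^1*313^1*43321^( -1) = 13111883/4592026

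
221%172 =49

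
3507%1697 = 113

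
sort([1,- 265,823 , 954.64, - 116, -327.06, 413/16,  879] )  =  [-327.06,-265,-116,1, 413/16,823,  879,954.64]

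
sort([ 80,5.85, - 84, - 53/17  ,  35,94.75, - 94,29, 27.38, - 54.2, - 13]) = [ - 94,-84, - 54.2, - 13,-53/17,5.85,27.38, 29, 35, 80 , 94.75]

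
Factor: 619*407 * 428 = 107827324= 2^2*11^1*37^1*107^1*619^1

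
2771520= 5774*480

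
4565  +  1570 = 6135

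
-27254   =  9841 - 37095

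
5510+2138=7648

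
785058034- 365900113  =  419157921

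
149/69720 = 149/69720 = 0.00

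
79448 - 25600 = 53848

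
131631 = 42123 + 89508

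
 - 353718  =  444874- 798592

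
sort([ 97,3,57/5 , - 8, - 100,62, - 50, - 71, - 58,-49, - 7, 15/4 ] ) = [ - 100, - 71,  -  58, - 50, - 49, - 8, - 7,3,15/4,57/5 , 62,97]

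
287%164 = 123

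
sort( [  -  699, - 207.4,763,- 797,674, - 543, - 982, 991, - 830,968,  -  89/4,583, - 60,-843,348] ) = [ - 982,  -  843, -830, - 797,  -  699, - 543, - 207.4, - 60, - 89/4, 348,583,674,763,  968,991 ]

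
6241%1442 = 473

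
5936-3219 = 2717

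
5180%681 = 413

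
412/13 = 31 + 9/13 = 31.69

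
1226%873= 353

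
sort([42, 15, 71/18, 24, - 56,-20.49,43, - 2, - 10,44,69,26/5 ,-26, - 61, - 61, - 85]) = [ - 85, - 61, - 61, - 56,-26, - 20.49,-10, - 2,71/18,26/5,15, 24, 42,43,44,69]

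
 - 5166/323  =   - 5166/323=- 15.99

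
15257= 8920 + 6337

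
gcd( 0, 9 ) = 9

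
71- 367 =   -  296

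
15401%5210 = 4981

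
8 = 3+5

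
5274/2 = 2637  =  2637.00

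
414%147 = 120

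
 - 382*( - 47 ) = 17954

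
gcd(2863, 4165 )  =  7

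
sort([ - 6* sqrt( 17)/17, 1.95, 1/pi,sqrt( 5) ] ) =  [ - 6*sqrt( 17)/17,1/pi , 1.95, sqrt(5)]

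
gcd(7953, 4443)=3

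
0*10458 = 0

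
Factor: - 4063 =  - 17^1 * 239^1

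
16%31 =16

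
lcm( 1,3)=3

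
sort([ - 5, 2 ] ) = [ - 5, 2 ]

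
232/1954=116/977 = 0.12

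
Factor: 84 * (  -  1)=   -  84   =  -2^2*3^1  *  7^1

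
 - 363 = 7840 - 8203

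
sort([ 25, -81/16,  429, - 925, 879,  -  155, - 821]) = [ - 925, - 821, - 155, - 81/16,25, 429,879]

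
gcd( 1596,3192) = 1596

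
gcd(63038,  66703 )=733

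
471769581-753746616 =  - 281977035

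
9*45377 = 408393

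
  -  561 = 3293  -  3854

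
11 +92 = 103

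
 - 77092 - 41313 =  - 118405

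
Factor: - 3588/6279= - 2^2*7^(-1 ) = - 4/7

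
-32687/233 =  - 32687/233 = - 140.29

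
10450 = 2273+8177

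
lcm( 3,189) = 189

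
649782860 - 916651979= - 266869119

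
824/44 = 18 + 8/11 = 18.73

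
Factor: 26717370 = 2^1*3^1*5^1 * 17^1*52387^1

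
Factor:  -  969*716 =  - 693804 = - 2^2*3^1*17^1*19^1*179^1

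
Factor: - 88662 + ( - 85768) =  - 174430 = -2^1 * 5^1*17443^1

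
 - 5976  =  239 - 6215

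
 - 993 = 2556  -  3549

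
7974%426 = 306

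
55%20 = 15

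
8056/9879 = 8056/9879 = 0.82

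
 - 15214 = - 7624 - 7590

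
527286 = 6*87881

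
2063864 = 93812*22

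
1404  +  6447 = 7851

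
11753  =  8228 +3525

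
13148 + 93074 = 106222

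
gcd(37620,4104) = 684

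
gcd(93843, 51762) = 3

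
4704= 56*84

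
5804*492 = 2855568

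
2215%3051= 2215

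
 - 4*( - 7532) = 30128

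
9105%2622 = 1239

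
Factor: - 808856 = -2^3 * 101107^1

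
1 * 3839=3839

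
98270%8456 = 5254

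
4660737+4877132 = 9537869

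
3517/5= 703 + 2/5= 703.40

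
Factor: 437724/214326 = 386/189 =2^1*3^( - 3)*7^ ( - 1) * 193^1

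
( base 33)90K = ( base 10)9821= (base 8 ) 23135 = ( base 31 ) a6p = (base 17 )1GGC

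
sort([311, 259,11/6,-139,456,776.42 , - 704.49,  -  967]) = [ - 967,-704.49, - 139,11/6, 259,311, 456,  776.42]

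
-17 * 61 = -1037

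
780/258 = 130/43 = 3.02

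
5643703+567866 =6211569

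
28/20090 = 2/1435 = 0.00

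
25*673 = 16825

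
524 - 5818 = -5294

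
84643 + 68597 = 153240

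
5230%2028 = 1174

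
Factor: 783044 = 2^2*195761^1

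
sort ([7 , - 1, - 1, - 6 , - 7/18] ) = [  -  6, - 1, - 1, - 7/18, 7] 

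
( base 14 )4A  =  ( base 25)2G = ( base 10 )66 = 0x42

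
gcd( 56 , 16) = 8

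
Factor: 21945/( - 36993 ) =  - 35/59= -5^1 * 7^1 * 59^(  -  1) 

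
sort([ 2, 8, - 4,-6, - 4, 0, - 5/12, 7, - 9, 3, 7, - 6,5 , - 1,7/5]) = [ - 9, - 6,- 6, - 4,  -  4,  -  1,  -  5/12,0,7/5,2, 3, 5,7,7,8] 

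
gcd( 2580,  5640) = 60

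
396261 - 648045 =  - 251784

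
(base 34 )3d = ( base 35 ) 3a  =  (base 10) 115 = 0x73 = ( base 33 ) 3g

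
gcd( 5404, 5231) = 1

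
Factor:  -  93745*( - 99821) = 9357719645 = 5^1*173^1*577^1*18749^1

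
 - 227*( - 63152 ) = 14335504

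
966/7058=483/3529=0.14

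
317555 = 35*9073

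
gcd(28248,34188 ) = 132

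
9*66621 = 599589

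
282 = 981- 699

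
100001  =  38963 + 61038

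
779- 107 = 672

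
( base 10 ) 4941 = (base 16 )134D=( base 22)A4D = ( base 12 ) 2A39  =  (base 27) 6L0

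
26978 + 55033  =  82011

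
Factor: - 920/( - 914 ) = 2^2*5^1 * 23^1*457^(- 1)= 460/457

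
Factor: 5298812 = 2^2*1103^1*1201^1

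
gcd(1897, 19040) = 7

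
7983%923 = 599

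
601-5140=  - 4539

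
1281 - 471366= - 470085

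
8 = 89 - 81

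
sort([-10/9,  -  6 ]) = [-6, - 10/9 ] 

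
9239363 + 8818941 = 18058304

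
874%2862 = 874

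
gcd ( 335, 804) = 67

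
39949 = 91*439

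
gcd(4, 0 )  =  4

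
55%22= 11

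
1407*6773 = 9529611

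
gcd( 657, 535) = 1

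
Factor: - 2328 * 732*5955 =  - 10147891680  =  - 2^5*3^3*5^1*61^1*97^1*397^1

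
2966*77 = 228382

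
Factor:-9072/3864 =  - 2^1*3^3*23^ ( - 1 ) = -  54/23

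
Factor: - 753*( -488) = 367464  =  2^3*3^1 * 61^1*251^1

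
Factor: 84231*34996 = 2^2*3^2*7^2*13^1* 191^1*673^1 =2947748076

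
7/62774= 7/62774=   0.00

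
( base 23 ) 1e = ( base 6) 101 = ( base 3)1101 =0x25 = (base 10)37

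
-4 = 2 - 6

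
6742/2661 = 6742/2661= 2.53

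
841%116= 29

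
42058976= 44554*944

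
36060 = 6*6010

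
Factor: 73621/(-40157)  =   - 13^(-1)*83^1*887^1 * 3089^( - 1 ) 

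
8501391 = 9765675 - 1264284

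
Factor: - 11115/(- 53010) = 2^( - 1)* 13^1*31^( - 1 ) = 13/62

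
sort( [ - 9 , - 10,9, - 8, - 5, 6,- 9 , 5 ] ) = [ - 10, - 9 ,-9,  -  8,-5,5, 6,9 ]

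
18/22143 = 6/7381 = 0.00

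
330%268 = 62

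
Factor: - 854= - 2^1*7^1*61^1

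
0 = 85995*0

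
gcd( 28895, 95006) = 1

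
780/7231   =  780/7231 = 0.11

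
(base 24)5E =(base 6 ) 342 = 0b10000110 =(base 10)134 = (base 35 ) 3T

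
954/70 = 13 + 22/35 = 13.63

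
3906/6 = 651 = 651.00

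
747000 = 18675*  40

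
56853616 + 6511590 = 63365206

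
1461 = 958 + 503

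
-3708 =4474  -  8182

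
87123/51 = 29041/17 = 1708.29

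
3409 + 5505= 8914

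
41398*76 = 3146248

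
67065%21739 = 1848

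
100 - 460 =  - 360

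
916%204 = 100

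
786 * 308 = 242088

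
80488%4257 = 3862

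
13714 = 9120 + 4594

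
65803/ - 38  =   - 65803/38 = - 1731.66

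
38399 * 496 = 19045904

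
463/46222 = 463/46222 = 0.01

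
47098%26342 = 20756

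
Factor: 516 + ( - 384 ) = 132 = 2^2*3^1*11^1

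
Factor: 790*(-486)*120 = -2^5 * 3^6*5^2*79^1 =- 46072800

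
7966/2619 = 7966/2619 = 3.04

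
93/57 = 31/19 = 1.63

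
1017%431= 155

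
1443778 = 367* 3934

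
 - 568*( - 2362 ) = 1341616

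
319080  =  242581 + 76499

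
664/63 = 664/63 = 10.54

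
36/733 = 36/733 = 0.05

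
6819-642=6177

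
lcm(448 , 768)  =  5376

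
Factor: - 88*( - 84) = 2^5*3^1* 7^1*11^1   =  7392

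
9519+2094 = 11613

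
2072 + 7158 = 9230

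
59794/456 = 131 + 29/228 = 131.13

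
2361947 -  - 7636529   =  9998476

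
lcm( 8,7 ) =56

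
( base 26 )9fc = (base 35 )5AB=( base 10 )6486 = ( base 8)14526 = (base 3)22220020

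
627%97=45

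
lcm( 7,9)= 63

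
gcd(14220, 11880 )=180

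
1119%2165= 1119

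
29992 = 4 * 7498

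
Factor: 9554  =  2^1*17^1*281^1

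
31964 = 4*7991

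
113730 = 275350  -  161620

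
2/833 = 2/833= 0.00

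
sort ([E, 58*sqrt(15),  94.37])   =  [ E, 94.37, 58*sqrt( 15) ] 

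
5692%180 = 112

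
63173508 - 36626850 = 26546658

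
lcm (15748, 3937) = 15748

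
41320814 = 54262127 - 12941313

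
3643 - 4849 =  -  1206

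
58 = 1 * 58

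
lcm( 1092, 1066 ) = 44772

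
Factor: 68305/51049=5^1 * 19^1  *71^(  -  1) = 95/71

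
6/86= 3/43  =  0.07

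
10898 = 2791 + 8107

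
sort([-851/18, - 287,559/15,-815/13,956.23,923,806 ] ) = [ - 287, - 815/13, -851/18,559/15,806,923,956.23 ]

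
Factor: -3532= - 2^2*883^1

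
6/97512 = 1/16252 = 0.00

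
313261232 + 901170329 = 1214431561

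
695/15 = 139/3=46.33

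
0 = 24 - 24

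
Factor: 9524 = 2^2*2381^1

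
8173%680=13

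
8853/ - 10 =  - 8853/10 = - 885.30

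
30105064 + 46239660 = 76344724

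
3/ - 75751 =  - 1 + 75748/75751 = - 0.00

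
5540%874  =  296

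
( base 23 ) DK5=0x1CAE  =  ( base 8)16256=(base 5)213332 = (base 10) 7342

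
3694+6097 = 9791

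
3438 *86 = 295668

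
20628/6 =3438 = 3438.00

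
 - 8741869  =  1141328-9883197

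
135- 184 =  - 49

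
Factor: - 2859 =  - 3^1*953^1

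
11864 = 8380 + 3484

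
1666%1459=207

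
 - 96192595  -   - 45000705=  - 51191890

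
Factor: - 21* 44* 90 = -2^3*3^3*5^1* 7^1*11^1 = - 83160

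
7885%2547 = 244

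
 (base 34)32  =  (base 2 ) 1101000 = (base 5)404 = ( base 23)4c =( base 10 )104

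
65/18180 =13/3636 = 0.00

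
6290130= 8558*735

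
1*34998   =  34998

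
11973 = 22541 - 10568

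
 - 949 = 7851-8800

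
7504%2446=166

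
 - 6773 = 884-7657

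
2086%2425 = 2086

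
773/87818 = 773/87818 = 0.01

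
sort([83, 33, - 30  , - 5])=[ - 30, - 5,33,83 ]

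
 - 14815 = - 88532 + 73717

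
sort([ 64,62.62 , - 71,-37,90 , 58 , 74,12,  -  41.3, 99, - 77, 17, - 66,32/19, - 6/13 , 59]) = [-77 , - 71, - 66, - 41.3, - 37,-6/13 , 32/19, 12,17,58 , 59, 62.62, 64,74,90, 99 ]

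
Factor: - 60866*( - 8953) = 2^1*7^1*13^1*1279^1* 2341^1 = 544933298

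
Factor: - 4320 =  - 2^5*3^3 * 5^1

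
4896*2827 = 13840992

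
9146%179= 17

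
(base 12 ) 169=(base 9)270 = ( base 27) 89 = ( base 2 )11100001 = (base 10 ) 225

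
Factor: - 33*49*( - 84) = 135828=2^2*3^2* 7^3*11^1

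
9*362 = 3258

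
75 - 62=13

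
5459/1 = 5459 = 5459.00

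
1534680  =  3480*441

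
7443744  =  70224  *106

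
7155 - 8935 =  - 1780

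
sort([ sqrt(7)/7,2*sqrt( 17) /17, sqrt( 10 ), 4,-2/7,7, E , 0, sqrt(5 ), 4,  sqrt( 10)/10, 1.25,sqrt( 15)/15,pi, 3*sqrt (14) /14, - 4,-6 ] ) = [ - 6, - 4, - 2/7,  0,sqrt( 15)/15, sqrt( 10)/10,sqrt( 7 )/7 , 2 * sqrt( 17 ) /17,3  *  sqrt( 14)/14, 1.25 , sqrt( 5 ),E,pi,sqrt( 10 ), 4,4,7]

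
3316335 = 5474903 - 2158568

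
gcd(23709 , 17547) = 3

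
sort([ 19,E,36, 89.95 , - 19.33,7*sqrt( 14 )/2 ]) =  [ -19.33,E,7*sqrt(14) /2, 19,36,89.95]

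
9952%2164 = 1296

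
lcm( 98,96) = 4704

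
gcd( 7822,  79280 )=2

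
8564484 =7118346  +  1446138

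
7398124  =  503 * 14708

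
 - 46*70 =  - 3220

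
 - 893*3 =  - 2679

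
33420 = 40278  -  6858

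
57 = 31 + 26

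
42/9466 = 21/4733  =  0.00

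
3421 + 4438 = 7859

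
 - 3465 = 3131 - 6596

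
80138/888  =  90 + 109/444 = 90.25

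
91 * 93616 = 8519056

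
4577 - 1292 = 3285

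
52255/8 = 52255/8 = 6531.88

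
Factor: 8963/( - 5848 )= - 2^( - 3)*17^(  -  1 )*43^( - 1) * 8963^1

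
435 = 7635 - 7200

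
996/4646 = 498/2323 = 0.21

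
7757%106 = 19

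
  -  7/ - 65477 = 7/65477 = 0.00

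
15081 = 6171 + 8910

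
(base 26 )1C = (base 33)15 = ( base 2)100110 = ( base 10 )38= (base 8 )46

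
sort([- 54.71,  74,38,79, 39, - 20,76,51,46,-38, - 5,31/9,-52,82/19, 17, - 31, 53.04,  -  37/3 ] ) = [-54.71, - 52, - 38,-31, - 20,  -  37/3, - 5,31/9, 82/19, 17, 38,39, 46, 51,53.04,  74,  76, 79 ] 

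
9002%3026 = 2950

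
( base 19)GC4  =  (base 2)1011101111000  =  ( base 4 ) 1131320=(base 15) 1BA8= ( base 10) 6008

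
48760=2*24380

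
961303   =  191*5033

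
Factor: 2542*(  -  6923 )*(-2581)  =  45421124546 = 2^1*7^1*23^1*29^1*31^1 *41^1*43^1*89^1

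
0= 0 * 67501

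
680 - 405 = 275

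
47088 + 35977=83065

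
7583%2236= 875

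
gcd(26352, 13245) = 3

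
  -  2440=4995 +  - 7435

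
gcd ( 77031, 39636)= 27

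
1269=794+475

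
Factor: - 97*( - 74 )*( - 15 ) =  - 2^1*3^1 * 5^1*37^1 * 97^1 =- 107670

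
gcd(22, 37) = 1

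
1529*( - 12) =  - 18348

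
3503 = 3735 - 232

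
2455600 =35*70160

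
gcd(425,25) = 25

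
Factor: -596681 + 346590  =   - 250091 = - 250091^1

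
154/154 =1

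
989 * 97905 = 96828045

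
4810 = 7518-2708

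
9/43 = 9/43= 0.21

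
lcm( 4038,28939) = 173634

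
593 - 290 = 303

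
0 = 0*872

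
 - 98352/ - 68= 24588/17 = 1446.35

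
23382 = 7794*3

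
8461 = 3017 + 5444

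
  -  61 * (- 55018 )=3356098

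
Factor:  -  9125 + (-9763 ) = -2^3*3^1 * 787^1 = - 18888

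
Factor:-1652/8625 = - 2^2*3^ (-1 )*5^( -3)*7^1*23^(-1)*59^1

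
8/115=8/115= 0.07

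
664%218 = 10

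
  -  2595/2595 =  - 1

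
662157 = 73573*9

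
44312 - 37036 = 7276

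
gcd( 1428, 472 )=4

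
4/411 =4/411 = 0.01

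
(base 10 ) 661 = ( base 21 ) 1aa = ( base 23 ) 15H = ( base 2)1010010101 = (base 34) JF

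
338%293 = 45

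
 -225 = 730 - 955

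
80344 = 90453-10109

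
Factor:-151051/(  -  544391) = 17^( - 1 )*31^( - 1 )*1033^( - 1 )*151051^1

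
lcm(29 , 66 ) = 1914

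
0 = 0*359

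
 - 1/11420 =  - 1 + 11419/11420  =  - 0.00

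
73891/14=73891/14 = 5277.93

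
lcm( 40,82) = 1640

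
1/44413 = 1/44413= 0.00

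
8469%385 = 384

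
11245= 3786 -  - 7459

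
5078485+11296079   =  16374564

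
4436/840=5 + 59/210 = 5.28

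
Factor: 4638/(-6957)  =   - 2^1 *3^(-1) = -2/3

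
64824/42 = 10804/7 = 1543.43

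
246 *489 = 120294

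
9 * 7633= 68697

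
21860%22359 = 21860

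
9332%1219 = 799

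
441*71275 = 31432275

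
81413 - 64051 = 17362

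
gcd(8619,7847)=1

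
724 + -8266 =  - 7542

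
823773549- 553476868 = 270296681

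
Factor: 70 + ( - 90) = -20= -2^2*5^1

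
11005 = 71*155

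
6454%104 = 6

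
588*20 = 11760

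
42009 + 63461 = 105470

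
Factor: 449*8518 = 2^1*449^1*4259^1 = 3824582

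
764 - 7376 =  - 6612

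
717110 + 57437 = 774547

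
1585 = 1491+94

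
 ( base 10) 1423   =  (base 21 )34g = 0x58F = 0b10110001111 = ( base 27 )1pj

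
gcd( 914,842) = 2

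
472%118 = 0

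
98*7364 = 721672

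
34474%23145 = 11329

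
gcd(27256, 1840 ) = 8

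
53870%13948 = 12026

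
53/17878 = 53/17878 = 0.00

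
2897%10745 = 2897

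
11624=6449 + 5175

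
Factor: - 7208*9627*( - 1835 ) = 127333248360  =  2^3*3^1*5^1 *17^1*53^1*367^1*3209^1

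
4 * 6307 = 25228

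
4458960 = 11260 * 396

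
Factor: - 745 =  - 5^1*149^1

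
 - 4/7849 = -1 + 7845/7849 = - 0.00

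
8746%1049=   354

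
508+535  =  1043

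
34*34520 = 1173680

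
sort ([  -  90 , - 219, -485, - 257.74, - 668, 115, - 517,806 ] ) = [ - 668, - 517, - 485,  -  257.74, - 219,  -  90,115,806 ]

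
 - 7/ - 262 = 7/262 = 0.03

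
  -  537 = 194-731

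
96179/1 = 96179 =96179.00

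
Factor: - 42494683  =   - 7^1*11^1*67^1*8237^1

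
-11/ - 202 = 11/202  =  0.05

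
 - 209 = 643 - 852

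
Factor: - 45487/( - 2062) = 2^(-1)*13^1*1031^( - 1) * 3499^1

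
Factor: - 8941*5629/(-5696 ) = 2^(-6)*13^1 * 89^(-1)*433^1*8941^1 = 50328889/5696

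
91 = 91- 0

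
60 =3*20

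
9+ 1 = 10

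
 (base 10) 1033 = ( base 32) 109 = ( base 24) 1J1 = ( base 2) 10000001001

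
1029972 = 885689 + 144283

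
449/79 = 449/79 = 5.68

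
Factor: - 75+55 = - 20 = - 2^2 * 5^1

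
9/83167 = 9/83167= 0.00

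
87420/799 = 109 + 7/17 = 109.41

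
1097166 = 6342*173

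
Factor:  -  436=  -  2^2*109^1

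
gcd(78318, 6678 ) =18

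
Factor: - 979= - 11^1*89^1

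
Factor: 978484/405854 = 2^1*13^1*31^1*307^( - 1)*607^1*  661^(- 1)  =  489242/202927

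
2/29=2/29 = 0.07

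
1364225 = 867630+496595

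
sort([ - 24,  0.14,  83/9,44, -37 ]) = [ -37, - 24, 0.14,83/9, 44]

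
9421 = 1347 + 8074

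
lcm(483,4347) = 4347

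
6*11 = 66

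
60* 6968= 418080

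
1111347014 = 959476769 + 151870245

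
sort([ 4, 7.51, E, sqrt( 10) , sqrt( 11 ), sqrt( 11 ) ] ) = [ E, sqrt(10) , sqrt(11 ), sqrt( 11),4 , 7.51] 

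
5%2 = 1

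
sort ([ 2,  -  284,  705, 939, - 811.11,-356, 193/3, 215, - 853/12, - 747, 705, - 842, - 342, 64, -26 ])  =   [ - 842, - 811.11,  -  747,-356,-342, - 284, - 853/12, - 26 , 2, 64,193/3,215, 705, 705, 939]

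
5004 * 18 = 90072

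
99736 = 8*12467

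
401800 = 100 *4018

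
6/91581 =2/30527 = 0.00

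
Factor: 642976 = 2^5 * 71^1 * 283^1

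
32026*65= 2081690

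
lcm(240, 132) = 2640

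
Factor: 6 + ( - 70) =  - 64 = -  2^6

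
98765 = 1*98765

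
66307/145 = 66307/145 = 457.29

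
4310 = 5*862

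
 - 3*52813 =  - 158439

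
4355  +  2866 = 7221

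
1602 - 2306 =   -  704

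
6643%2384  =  1875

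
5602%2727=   148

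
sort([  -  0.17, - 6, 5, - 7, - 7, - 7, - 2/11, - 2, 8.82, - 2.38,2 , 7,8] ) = [ - 7,-7,-7,-6, - 2.38 ,-2, -2/11, - 0.17, 2,5,7, 8, 8.82 ]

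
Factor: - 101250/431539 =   -  2^1 * 3^4*5^4 * 397^( - 1 )*1087^(-1 )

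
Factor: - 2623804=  - 2^2*29^1*22619^1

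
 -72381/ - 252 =287+19/84 = 287.23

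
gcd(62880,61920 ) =480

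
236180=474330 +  - 238150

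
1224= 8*153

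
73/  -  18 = -5 + 17/18=-  4.06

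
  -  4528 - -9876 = 5348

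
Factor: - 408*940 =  - 2^5 * 3^1 * 5^1*17^1* 47^1= -383520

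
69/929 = 69/929 = 0.07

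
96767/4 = 24191+3/4 = 24191.75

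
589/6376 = 589/6376 = 0.09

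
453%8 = 5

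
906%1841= 906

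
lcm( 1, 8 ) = 8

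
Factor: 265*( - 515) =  - 136475 = - 5^2*53^1*103^1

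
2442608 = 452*5404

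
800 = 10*80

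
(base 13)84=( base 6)300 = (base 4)1230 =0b1101100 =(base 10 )108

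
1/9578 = 1/9578 = 0.00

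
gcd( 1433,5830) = 1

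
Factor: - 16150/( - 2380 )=2^( - 1) * 5^1*7^(-1)*19^1 = 95/14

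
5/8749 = 5/8749  =  0.00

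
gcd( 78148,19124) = 28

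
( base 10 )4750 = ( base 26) 70i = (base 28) 61I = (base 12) 28BA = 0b1001010001110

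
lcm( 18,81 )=162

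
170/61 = 170/61 = 2.79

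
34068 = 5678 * 6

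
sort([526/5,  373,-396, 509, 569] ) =[ - 396,526/5, 373,509,569 ] 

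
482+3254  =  3736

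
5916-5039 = 877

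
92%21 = 8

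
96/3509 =96/3509 =0.03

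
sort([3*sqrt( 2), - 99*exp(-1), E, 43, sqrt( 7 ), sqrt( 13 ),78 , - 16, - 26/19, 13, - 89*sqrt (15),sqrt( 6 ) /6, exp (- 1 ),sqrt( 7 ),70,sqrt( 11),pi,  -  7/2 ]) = [ - 89*sqrt( 15 ),-99* exp (-1), - 16,  -  7/2, - 26/19 , exp ( -1), sqrt(6)/6, sqrt(7 ),sqrt( 7 ), E,pi,sqrt( 11 ),sqrt(13 ),  3*sqrt ( 2 ) , 13,43, 70,78 ] 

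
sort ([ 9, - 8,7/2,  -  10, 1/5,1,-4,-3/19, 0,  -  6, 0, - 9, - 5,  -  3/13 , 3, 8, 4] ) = [ - 10, -9, - 8, - 6, - 5, - 4, - 3/13,-3/19, 0,0, 1/5, 1, 3,7/2, 4, 8, 9 ] 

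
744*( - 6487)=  - 4826328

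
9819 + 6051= 15870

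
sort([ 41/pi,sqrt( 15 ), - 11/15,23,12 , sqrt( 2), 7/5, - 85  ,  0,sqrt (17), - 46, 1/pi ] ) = [-85, - 46, -11/15,  0, 1/pi, 7/5,  sqrt(2 ), sqrt ( 15 ), sqrt( 17 ), 12,41/pi, 23]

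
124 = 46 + 78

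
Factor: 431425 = 5^2*17257^1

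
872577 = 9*96953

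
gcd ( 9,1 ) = 1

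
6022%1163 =207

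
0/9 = 0 = 0.00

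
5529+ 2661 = 8190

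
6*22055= 132330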